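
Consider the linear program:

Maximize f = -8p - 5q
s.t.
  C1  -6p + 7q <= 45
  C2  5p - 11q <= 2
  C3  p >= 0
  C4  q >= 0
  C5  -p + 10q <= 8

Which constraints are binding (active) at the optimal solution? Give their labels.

C3 and C4

Corner points and f = -8p - 5q:
  (2/5, 0) → f = -16/5
  (36/13, 14/13) → f = -358/13
  (0, 0) → f = 0
  (0, 4/5) → f = -4

The maximum is at (0, 0). Substituting into each constraint, equality holds for C3 and C4; the remaining constraints have slack.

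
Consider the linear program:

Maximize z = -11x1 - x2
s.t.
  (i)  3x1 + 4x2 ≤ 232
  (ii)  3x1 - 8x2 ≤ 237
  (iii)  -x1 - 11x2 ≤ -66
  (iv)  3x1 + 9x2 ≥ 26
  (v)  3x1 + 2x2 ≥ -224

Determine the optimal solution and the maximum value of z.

Vertices and z = -11x1 - x2:
  (701/9, -5/12) → z = -30829/36
  (-680/3, 228) → z = 6796/3
  (3135/41, -39/41) → z = -34446/41
  (-77/6, 43/6) → z = 134
  (-2068/21, 250/7) → z = 21998/21

x1 = -680/3, x2 = 228, maximum z = 6796/3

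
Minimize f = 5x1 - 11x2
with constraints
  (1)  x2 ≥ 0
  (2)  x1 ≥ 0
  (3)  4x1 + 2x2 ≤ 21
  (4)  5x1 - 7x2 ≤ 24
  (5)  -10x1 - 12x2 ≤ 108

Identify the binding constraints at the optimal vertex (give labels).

(2) and (3)

Extreme points and f = 5x1 - 11x2:
  (0, 0) → f = 0
  (24/5, 0) → f = 24
  (0, 21/2) → f = -231/2
  (195/38, 9/38) → f = 438/19

The minimum is at (0, 21/2). Substituting into each constraint, equality holds for (2) and (3); the remaining constraints have slack.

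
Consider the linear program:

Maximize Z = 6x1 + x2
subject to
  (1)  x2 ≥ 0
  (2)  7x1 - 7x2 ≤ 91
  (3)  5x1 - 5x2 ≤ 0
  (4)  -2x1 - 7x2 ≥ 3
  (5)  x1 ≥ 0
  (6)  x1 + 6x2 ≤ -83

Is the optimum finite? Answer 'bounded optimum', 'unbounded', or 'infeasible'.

The boundaries x2 = 0 and x1 + 6x2 = -83 meet at (-83, 0), but that point violates x1 ≥ 0. Every candidate vertex is excluded by some other constraint, so the feasible region is empty.

infeasible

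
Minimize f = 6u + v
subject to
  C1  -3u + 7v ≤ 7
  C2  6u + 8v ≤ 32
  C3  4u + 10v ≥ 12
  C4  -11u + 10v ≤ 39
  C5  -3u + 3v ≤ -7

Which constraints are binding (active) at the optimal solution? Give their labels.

C3 and C5

Corner points and f = 6u + v:
  (8, -2) → f = 46
  (76/21, 9/7) → f = 23
  (53/21, 4/21) → f = 46/3

The minimum is at (53/21, 4/21). Substituting into each constraint, equality holds for C3 and C5; the remaining constraints have slack.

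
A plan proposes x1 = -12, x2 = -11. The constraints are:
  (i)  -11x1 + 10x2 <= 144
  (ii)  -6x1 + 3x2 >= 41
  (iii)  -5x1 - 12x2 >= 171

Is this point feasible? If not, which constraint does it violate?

not feasible — violates (ii)

Constraint (ii): -6x1 + 3x2 = 39, which is not ≥ 41. All other constraints are satisfied.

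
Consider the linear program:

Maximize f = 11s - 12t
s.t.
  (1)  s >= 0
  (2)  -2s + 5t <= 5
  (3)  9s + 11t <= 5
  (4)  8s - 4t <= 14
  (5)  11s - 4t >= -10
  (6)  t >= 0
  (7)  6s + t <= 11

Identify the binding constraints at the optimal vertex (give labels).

(3) and (6)

Extreme points and f = 11s - 12t:
  (0, 5/11) → f = -60/11
  (0, 0) → f = 0
  (5/9, 0) → f = 55/9

The maximum is at (5/9, 0). Substituting into each constraint, equality holds for (3) and (6); the remaining constraints have slack.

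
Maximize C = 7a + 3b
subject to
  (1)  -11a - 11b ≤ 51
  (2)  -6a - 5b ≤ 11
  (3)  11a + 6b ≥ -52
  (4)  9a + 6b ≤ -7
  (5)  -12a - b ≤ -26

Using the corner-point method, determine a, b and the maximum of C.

a = 31/9, b = -19/3, maximum C = 46/9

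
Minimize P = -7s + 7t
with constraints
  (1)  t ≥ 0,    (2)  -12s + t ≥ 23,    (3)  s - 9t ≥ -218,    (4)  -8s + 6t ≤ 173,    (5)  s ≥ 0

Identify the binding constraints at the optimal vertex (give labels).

(2) and (5)

Feasible corners and P = -7s + 7t:
  (11/107, 2593/107) → P = 18074/107
  (0, 23) → P = 161
  (0, 218/9) → P = 1526/9

The minimum is at (0, 23). Substituting into each constraint, equality holds for (2) and (5); the remaining constraints have slack.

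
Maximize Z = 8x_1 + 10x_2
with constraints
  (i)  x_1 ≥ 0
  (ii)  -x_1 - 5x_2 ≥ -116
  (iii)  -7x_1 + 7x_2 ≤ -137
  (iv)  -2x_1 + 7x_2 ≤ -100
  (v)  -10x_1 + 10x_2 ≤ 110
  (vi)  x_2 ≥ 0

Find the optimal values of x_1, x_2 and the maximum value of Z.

Corner points and Z = 8x_1 + 10x_2:
  (1312/17, 132/17) → Z = 11816/17
  (116, 0) → Z = 928
  (50, 0) → Z = 400

x_1 = 116, x_2 = 0, maximum Z = 928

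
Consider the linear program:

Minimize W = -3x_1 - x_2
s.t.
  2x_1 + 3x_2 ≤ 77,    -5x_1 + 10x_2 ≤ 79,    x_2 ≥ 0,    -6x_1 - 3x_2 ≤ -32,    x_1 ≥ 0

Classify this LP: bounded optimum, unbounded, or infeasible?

bounded optimum

Feasible corners and W = -3x_1 - x_2:
  (533/35, 543/35) → W = -306/5
  (77/2, 0) → W = -231/2
  (83/75, 634/75) → W = -883/75
  (16/3, 0) → W = -16
The feasible region has finitely many vertices and no improving ray; the minimum is -231/2 at (77/2, 0).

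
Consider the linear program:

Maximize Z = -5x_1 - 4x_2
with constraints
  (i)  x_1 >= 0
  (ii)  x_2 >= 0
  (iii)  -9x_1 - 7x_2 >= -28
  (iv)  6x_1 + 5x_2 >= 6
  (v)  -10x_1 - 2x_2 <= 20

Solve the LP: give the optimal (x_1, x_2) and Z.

x_1 = 0, x_2 = 6/5, maximum Z = -24/5

Vertices and Z = -5x_1 - 4x_2:
  (0, 4) → Z = -16
  (0, 6/5) → Z = -24/5
  (28/9, 0) → Z = -140/9
  (1, 0) → Z = -5

The optimum lies where x_1 = 0 and 6x_1 + 5x_2 = 6.
Solving simultaneously gives x_1 = 0, x_2 = 6/5.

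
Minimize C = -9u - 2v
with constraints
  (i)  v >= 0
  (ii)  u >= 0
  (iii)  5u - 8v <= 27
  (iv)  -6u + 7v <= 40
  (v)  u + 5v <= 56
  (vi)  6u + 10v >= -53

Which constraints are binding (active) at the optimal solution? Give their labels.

Extreme points and C = -9u - 2v:
  (0, 0) → C = 0
  (27/5, 0) → C = -243/5
  (0, 40/7) → C = -80/7
  (53/3, 23/3) → C = -523/3
  (192/37, 376/37) → C = -2480/37

The minimum is at (53/3, 23/3). Substituting into each constraint, equality holds for (iii) and (v); the remaining constraints have slack.

(iii) and (v)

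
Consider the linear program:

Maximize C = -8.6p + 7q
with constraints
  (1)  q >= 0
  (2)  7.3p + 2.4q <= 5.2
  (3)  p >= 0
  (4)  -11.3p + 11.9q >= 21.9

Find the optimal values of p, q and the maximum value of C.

p = 0, q = 13/6, maximum C = 91/6

The binding constraints are 7.3p + 2.4q = 5.2 and p = 0.
Solving simultaneously gives p = 0, q = 13/6.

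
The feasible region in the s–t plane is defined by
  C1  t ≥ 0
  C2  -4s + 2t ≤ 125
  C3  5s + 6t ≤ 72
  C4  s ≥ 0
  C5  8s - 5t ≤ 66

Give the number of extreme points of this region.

Pairwise boundary intersections that survive every other constraint:
  (0, 0)
  (33/4, 0)
  (0, 12)
  (756/73, 246/73)

4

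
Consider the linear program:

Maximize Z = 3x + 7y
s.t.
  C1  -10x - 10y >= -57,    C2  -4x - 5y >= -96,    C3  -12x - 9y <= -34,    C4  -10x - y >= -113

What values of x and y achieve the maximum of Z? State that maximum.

x = -173/30, y = 172/15, maximum Z = 1889/30

Feasible corners and Z = 3x + 7y:
  (-173/30, 172/15) → Z = 1889/30
  (1073/90, -56/9) → Z = -701/90
  (983/78, -508/39) → Z = -4163/78

At the optimal vertex, -10x - 10y = -57 and -12x - 9y = -34.
Solving simultaneously gives x = -173/30, y = 172/15.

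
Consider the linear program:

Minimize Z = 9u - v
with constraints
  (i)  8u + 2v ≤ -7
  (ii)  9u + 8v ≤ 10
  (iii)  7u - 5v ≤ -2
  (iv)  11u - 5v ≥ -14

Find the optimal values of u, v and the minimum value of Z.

u = -3, v = -19/5, minimum Z = -116/5

Extreme points and Z = 9u - v:
  (-13/18, -11/18) → Z = -53/9
  (-63/62, 35/62) → Z = -301/31
  (-3, -19/5) → Z = -116/5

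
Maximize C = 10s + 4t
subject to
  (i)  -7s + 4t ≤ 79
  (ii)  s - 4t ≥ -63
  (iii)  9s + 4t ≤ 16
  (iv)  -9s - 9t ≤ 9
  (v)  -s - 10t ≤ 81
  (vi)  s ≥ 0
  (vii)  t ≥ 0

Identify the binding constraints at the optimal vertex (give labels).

Feasible corners and C = 10s + 4t:
  (0, 4) → C = 16
  (16/9, 0) → C = 160/9
  (0, 0) → C = 0

The maximum is at (16/9, 0). Substituting into each constraint, equality holds for (iii) and (vii); the remaining constraints have slack.

(iii) and (vii)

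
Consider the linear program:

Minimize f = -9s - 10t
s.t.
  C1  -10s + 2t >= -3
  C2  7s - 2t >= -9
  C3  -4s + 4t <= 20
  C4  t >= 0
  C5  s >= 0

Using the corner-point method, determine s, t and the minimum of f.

s = 13/8, t = 53/8, minimum f = -647/8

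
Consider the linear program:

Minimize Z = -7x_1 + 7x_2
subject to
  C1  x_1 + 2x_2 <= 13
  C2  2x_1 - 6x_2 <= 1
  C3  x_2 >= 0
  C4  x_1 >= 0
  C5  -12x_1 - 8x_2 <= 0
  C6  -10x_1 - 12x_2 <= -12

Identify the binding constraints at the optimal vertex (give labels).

C1 and C2

Vertices and Z = -7x_1 + 7x_2:
  (8, 5/2) → Z = -77/2
  (0, 13/2) → Z = 91/2
  (1, 1/6) → Z = -35/6
  (0, 1) → Z = 7

The minimum is at (8, 5/2). Substituting into each constraint, equality holds for C1 and C2; the remaining constraints have slack.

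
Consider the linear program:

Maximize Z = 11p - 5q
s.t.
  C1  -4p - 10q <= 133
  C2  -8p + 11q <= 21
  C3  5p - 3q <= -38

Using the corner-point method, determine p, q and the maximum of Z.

p = -355/31, q = -199/31, maximum Z = -2910/31

Feasible corners and Z = 11p - 5q:
  (-1673/124, -245/31) → Z = -13503/124
  (-779/62, -513/62) → Z = -3002/31
  (-355/31, -199/31) → Z = -2910/31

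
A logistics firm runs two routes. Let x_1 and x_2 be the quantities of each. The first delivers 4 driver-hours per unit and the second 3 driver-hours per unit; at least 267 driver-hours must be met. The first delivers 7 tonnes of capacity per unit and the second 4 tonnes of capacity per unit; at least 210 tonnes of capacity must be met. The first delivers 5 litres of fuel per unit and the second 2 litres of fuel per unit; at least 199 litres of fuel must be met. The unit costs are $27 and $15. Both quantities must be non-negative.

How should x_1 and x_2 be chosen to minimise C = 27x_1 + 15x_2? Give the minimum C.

x_1 = 9, x_2 = 77, minimum C = 1398

Corner points and C = 27x_1 + 15x_2:
  (0, 199/2) → C = 2985/2
  (267/4, 0) → C = 7209/4
  (9, 77) → C = 1398
The feasible region is unbounded (it extends along (0, 1), (1, 0)), but C strictly increases along every unbounded feasible direction, so there is no improving ray and the minimum is attained at a vertex.

The optimum lies where 4x_1 + 3x_2 = 267 and 5x_1 + 2x_2 = 199.
Solving simultaneously gives x_1 = 9, x_2 = 77.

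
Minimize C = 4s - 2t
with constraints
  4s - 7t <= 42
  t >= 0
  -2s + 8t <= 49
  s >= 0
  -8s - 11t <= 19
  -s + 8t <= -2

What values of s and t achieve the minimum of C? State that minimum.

s = 2, t = 0, minimum C = 8

Vertices and C = 4s - 2t:
  (21/2, 0) → C = 42
  (322/25, 34/25) → C = 244/5
  (2, 0) → C = 8

The binding constraints are t = 0 and -s + 8t = -2.
Solving simultaneously gives s = 2, t = 0.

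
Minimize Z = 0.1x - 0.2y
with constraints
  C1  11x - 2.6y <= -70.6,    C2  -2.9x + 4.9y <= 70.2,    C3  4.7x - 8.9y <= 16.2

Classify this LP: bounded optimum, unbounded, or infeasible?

Feasible corners and Z = 0.1x - 0.2y:
  (-8171/2318, 28373/2318) → Z = -64917/23180
  (-4789/612, -3643/612) → Z = 2497/6120
  (-35208/139, -18846/139) → Z = 1242/695
The feasible region has finitely many vertices and no improving ray; the minimum is -64917/23180 at (-8171/2318, 28373/2318).

bounded optimum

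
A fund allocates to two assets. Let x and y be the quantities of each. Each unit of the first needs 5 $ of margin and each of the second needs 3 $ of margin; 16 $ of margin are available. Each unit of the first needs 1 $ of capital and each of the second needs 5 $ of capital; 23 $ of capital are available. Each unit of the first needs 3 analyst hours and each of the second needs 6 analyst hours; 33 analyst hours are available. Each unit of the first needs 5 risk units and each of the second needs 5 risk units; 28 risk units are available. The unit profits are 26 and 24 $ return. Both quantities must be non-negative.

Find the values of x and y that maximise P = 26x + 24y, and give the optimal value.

Feasible corners and P = 26x + 24y:
  (0, 0) → P = 0
  (0, 23/5) → P = 552/5
  (16/5, 0) → P = 416/5
  (1/2, 9/2) → P = 121

At the optimal vertex, 5x + 3y = 16 and x + 5y = 23.
Solving simultaneously gives x = 1/2, y = 9/2.

x = 1/2, y = 9/2, maximum P = 121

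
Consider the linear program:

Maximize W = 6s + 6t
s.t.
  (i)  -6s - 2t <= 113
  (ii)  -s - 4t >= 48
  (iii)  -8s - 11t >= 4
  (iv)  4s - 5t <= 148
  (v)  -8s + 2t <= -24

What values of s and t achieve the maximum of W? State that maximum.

Extreme points and W = 6s + 6t:
  (352/21, -340/21) → W = 24/7
  (0, -12) → W = -72
  (-11/2, -34) → W = -237

The binding constraints are -s - 4t = 48 and 4s - 5t = 148.
Solving simultaneously gives s = 352/21, t = -340/21.

s = 352/21, t = -340/21, maximum W = 24/7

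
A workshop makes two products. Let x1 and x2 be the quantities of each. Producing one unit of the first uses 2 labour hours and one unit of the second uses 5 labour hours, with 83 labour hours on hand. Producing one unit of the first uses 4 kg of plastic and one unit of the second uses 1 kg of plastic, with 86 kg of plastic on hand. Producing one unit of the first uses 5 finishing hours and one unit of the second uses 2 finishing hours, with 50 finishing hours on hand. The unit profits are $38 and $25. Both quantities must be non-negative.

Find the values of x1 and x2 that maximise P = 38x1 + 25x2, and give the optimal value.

Corner points and P = 38x1 + 25x2:
  (0, 0) → P = 0
  (0, 83/5) → P = 415
  (10, 0) → P = 380
  (4, 15) → P = 527

The binding constraints are 2x1 + 5x2 = 83 and 5x1 + 2x2 = 50.
Solving simultaneously gives x1 = 4, x2 = 15.

x1 = 4, x2 = 15, maximum P = 527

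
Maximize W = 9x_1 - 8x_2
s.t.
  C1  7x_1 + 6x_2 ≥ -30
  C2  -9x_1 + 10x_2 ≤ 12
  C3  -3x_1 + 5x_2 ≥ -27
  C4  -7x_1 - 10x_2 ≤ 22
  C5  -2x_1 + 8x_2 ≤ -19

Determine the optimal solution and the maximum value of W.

x_1 = 121/14, x_2 = -3/14, maximum W = 159/2

Corner points and W = 9x_1 - 8x_2:
  (32/13, -51/13) → W = 696/13
  (121/14, -3/14) → W = 159/2
  (7/38, -177/76) → W = 771/38

The optimum lies where -3x_1 + 5x_2 = -27 and -2x_1 + 8x_2 = -19.
Solving simultaneously gives x_1 = 121/14, x_2 = -3/14.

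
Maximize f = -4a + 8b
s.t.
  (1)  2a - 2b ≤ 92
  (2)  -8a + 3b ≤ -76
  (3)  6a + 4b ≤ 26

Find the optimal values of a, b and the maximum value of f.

Feasible corners and f = -4a + 8b:
  (-62/5, -292/5) → f = -2088/5
  (21, -25) → f = -284
  (191/25, -124/25) → f = -1756/25

a = 191/25, b = -124/25, maximum f = -1756/25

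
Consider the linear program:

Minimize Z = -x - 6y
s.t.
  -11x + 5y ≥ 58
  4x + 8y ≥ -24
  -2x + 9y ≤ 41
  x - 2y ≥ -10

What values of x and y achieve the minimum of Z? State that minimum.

x = -66/17, y = 52/17, minimum Z = -246/17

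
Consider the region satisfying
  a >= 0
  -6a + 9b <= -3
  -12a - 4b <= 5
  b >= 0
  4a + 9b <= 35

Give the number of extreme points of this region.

Intersecting each pair of boundary lines and keeping only the points that satisfy every inequality leaves:
  (1/2, 0)
  (19/5, 11/5)
  (35/4, 0)

3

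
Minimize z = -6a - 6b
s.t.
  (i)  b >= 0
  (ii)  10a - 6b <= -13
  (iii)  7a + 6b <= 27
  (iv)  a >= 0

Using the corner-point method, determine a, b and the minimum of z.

a = 0, b = 9/2, minimum z = -27

Vertices and z = -6a - 6b:
  (14/17, 361/102) → z = -445/17
  (0, 13/6) → z = -13
  (0, 9/2) → z = -27

The binding constraints are 7a + 6b = 27 and a = 0.
Solving simultaneously gives a = 0, b = 9/2.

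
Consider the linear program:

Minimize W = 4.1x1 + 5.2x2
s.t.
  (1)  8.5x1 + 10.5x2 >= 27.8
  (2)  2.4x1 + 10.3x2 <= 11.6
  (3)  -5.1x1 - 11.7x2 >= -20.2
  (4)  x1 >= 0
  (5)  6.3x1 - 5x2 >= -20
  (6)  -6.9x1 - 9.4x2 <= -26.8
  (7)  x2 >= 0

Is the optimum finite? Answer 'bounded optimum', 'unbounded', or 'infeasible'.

bounded optimum

Vertices and W = 4.1x1 + 5.2x2:
  (12368/3279, 90/1093) → W = 260564/16395
  (202/51, 0) → W = 4141/255
  (268/69, 0) → W = 5494/345
The feasible region has finitely many vertices and no improving ray; the minimum is 260564/16395 at (12368/3279, 90/1093).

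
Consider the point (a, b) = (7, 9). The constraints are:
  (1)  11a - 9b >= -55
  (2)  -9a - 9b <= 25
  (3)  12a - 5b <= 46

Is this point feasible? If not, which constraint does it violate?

feasible

(1): -4 ≥ -55 ✓
(2): -144 ≤ 25 ✓
(3): 39 ≤ 46 ✓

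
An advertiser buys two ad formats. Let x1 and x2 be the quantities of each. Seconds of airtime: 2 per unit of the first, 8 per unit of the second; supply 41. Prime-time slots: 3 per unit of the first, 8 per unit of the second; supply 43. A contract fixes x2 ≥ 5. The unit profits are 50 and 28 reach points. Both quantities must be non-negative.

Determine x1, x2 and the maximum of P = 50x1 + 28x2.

Feasible corners and P = 50x1 + 28x2:
  (0, 41/8) → P = 287/2
  (0, 5) → P = 140
  (1/2, 5) → P = 165

x1 = 1/2, x2 = 5, maximum P = 165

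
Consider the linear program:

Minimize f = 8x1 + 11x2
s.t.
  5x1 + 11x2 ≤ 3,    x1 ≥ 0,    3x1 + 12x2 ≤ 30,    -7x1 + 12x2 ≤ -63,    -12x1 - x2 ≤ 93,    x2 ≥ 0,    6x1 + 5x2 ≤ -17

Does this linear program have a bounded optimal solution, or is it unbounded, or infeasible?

infeasible

The boundaries x1 = 0 and -7x1 + 12x2 = -63 meet at (0, -21/4), but that point violates x2 ≥ 0. Every candidate vertex is excluded by some other constraint, so the feasible region is empty.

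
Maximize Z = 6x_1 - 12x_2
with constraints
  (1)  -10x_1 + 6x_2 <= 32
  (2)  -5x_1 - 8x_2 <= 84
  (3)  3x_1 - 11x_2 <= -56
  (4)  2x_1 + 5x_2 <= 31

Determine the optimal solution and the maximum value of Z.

Vertices and Z = 6x_1 - 12x_2:
  (-4/23, 116/23) → Z = -1416/23
  (13/31, 187/31) → Z = -2166/31
  (61/37, 205/37) → Z = -2094/37

x_1 = 61/37, x_2 = 205/37, maximum Z = -2094/37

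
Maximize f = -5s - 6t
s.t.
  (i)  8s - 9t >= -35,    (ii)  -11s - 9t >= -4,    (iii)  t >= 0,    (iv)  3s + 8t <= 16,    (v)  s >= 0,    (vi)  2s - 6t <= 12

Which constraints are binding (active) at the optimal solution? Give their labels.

Feasible corners and f = -5s - 6t:
  (4/11, 0) → f = -20/11
  (0, 4/9) → f = -8/3
  (0, 0) → f = 0

The maximum is at (0, 0). Substituting into each constraint, equality holds for (iii) and (v); the remaining constraints have slack.

(iii) and (v)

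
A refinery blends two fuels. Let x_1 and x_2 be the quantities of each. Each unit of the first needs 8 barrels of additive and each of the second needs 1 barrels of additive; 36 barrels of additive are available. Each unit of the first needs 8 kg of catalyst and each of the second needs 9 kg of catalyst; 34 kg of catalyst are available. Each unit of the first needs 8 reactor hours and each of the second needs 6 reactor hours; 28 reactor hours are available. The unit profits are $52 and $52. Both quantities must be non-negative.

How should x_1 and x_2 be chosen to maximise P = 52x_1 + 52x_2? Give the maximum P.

x_1 = 2, x_2 = 2, maximum P = 208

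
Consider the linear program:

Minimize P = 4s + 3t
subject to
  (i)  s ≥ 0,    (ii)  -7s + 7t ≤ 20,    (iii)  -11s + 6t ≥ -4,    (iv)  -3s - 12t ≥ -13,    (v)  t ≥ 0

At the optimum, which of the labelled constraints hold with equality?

Vertices and P = 4s + 3t:
  (0, 13/12) → P = 13/4
  (0, 0) → P = 0
  (21/25, 131/150) → P = 299/50
  (4/11, 0) → P = 16/11

The minimum is at (0, 0). Substituting into each constraint, equality holds for (i) and (v); the remaining constraints have slack.

(i) and (v)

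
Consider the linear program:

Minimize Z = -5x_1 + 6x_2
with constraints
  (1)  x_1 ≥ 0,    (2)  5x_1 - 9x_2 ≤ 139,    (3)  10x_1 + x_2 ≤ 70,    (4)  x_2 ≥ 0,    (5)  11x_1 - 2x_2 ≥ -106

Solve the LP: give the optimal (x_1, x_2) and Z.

Extreme points and Z = -5x_1 + 6x_2:
  (0, 0) → Z = 0
  (0, 53) → Z = 318
  (7, 0) → Z = -35
  (34/31, 1830/31) → Z = 10810/31

At the optimal vertex, 10x_1 + x_2 = 70 and x_2 = 0.
Solving simultaneously gives x_1 = 7, x_2 = 0.

x_1 = 7, x_2 = 0, minimum Z = -35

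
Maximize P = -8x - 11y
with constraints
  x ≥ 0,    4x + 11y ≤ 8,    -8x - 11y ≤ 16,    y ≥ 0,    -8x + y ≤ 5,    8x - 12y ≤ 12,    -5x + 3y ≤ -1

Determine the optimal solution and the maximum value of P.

x = 1/5, y = 0, maximum P = -8/5

Vertices and P = -8x - 11y:
  (57/34, 2/17) → P = -250/17
  (35/67, 36/67) → P = -676/67
  (3/2, 0) → P = -12
  (1/5, 0) → P = -8/5

The optimum lies where y = 0 and -5x + 3y = -1.
Solving simultaneously gives x = 1/5, y = 0.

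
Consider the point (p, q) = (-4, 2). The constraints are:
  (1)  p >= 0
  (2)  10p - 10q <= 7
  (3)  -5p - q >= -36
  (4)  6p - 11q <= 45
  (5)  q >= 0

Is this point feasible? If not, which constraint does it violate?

not feasible — violates (1)

Constraint (1): p = -4, which is not ≥ 0. All other constraints are satisfied.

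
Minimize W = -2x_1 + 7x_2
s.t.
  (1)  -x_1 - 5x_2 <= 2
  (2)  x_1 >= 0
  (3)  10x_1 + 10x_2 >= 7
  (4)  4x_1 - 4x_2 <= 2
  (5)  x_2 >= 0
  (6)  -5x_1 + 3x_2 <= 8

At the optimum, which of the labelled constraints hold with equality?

(3) and (4)

Extreme points and W = -2x_1 + 7x_2:
  (0, 7/10) → W = 49/10
  (0, 8/3) → W = 56/3
  (3/5, 1/10) → W = -1/2
The feasible region is unbounded (it extends along (1, 1), (3, 5)), but W strictly increases along every unbounded feasible direction, so there is no improving ray and the minimum is attained at a vertex.

The minimum is at (3/5, 1/10). Substituting into each constraint, equality holds for (3) and (4); the remaining constraints have slack.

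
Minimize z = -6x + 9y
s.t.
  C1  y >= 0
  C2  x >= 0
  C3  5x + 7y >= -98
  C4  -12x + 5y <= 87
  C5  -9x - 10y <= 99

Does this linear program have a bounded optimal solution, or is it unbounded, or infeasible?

unbounded

From the feasible point (0, 0), moving in the direction (1, 0) keeps every constraint satisfied while z decreases without bound.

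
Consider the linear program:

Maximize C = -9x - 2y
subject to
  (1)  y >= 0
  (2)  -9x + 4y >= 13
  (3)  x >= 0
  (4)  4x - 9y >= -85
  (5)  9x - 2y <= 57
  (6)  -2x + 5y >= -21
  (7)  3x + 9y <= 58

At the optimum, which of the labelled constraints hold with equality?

Feasible corners and C = -9x - 2y:
  (0, 13/4) → C = -13/2
  (115/93, 187/31) → C = -719/31
  (0, 58/9) → C = -116/9

The maximum is at (0, 13/4). Substituting into each constraint, equality holds for (2) and (3); the remaining constraints have slack.

(2) and (3)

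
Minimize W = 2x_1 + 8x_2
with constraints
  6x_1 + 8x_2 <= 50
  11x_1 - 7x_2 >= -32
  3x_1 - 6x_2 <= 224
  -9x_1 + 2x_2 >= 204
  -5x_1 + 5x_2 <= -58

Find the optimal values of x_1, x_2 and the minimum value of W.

At the optimal vertex, 11x_1 - 7x_2 = -32 and 3x_1 - 6x_2 = 224.
Solving simultaneously gives x_1 = -352/9, x_2 = -512/9.

x_1 = -352/9, x_2 = -512/9, minimum W = -1600/3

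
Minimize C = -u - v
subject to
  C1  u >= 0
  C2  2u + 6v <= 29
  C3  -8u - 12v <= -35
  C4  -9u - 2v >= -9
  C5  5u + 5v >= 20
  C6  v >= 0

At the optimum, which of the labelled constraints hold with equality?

C1 and C4

Extreme points and C = -u - v:
  (0, 9/2) → C = -9/2
  (0, 4) → C = -4
  (1/7, 27/7) → C = -4

The minimum is at (0, 9/2). Substituting into each constraint, equality holds for C1 and C4; the remaining constraints have slack.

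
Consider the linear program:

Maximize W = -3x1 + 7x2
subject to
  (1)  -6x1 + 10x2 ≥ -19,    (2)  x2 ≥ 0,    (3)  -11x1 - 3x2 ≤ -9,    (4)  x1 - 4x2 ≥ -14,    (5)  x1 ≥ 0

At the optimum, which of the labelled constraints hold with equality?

Vertices and W = -3x1 + 7x2:
  (19/6, 0) → W = -19/2
  (108/7, 103/14) → W = 73/14
  (9/11, 0) → W = -27/11
  (0, 3) → W = 21
  (0, 7/2) → W = 49/2

The maximum is at (0, 7/2). Substituting into each constraint, equality holds for (4) and (5); the remaining constraints have slack.

(4) and (5)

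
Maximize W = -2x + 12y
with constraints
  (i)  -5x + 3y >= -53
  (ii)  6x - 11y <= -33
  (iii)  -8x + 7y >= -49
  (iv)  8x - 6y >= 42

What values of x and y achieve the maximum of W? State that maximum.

The binding constraints are -5x + 3y = -53 and 8x - 6y = 42.
Solving simultaneously gives x = 32, y = 107/3.

x = 32, y = 107/3, maximum W = 364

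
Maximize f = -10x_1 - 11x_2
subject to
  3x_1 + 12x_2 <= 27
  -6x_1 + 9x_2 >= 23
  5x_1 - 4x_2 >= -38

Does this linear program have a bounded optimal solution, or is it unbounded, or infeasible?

bounded optimum

Corner points and f = -10x_1 - 11x_2:
  (-1/3, 7/3) → f = -67/3
  (-29/6, 83/24) → f = 247/24
  (-250/21, -113/21) → f = 3743/21
The feasible region has finitely many vertices and no improving ray; the maximum is 3743/21 at (-250/21, -113/21).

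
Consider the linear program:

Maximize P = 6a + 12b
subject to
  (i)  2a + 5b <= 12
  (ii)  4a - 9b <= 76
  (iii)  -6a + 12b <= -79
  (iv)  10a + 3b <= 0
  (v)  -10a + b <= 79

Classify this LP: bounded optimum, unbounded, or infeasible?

Feasible corners and P = 6a + 12b:
  (38/17, -380/51) → P = -76
  (-787/86, -538/43) → P = -8817/43
  (79/46, -395/69) → P = -1343/23
  (-1027/114, -632/57) → P = -3555/19
The feasible region has finitely many vertices and no improving ray; the maximum is -1343/23 at (79/46, -395/69).

bounded optimum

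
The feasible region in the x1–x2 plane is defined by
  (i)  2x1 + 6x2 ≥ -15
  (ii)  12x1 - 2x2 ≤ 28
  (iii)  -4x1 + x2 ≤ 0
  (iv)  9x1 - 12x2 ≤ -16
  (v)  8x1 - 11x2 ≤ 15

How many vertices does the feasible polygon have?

3

Intersecting each pair of boundary lines and keeping only the points that satisfy every inequality leaves:
  (7, 28)
  (184/63, 74/21)
  (16/39, 64/39)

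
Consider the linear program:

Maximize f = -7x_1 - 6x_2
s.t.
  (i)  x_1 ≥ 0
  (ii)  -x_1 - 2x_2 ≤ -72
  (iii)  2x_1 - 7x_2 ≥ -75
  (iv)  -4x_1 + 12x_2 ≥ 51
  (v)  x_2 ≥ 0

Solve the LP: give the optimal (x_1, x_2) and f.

x_1 = 354/11, x_2 = 219/11, maximum f = -3792/11

Corner points and f = -7x_1 - 6x_2:
  (354/11, 219/11) → f = -3792/11
  (381/10, 339/20) → f = -1842/5
  (543/4, 99/2) → f = -4989/4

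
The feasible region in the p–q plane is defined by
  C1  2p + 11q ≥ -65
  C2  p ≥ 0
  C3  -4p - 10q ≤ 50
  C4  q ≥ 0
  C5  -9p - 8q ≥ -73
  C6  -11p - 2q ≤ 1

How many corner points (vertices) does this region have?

Intersecting each pair of boundary lines and keeping only the points that satisfy every inequality leaves:
  (0, 0)
  (0, 73/8)
  (73/9, 0)

3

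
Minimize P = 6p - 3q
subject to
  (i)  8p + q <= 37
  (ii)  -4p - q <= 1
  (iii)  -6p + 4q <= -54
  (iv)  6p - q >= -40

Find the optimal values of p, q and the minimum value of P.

p = 25/11, q = -111/11, minimum P = 483/11

Extreme points and P = 6p - 3q:
  (19/2, -39) → P = 174
  (101/19, -105/19) → P = 921/19
  (25/11, -111/11) → P = 483/11

The optimum lies where -4p - q = 1 and -6p + 4q = -54.
Solving simultaneously gives p = 25/11, q = -111/11.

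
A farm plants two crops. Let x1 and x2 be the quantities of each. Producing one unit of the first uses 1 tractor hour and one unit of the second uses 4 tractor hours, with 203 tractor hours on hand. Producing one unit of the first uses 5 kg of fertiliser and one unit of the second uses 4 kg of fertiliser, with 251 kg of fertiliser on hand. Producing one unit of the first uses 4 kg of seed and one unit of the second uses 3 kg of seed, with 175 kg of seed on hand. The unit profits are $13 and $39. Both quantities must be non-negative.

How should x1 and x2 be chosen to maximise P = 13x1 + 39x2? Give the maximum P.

Vertices and P = 13x1 + 39x2:
  (0, 0) → P = 0
  (0, 203/4) → P = 7917/4
  (175/4, 0) → P = 2275/4
  (7, 49) → P = 2002

The optimum lies where x1 + 4x2 = 203 and 4x1 + 3x2 = 175.
Solving simultaneously gives x1 = 7, x2 = 49.

x1 = 7, x2 = 49, maximum P = 2002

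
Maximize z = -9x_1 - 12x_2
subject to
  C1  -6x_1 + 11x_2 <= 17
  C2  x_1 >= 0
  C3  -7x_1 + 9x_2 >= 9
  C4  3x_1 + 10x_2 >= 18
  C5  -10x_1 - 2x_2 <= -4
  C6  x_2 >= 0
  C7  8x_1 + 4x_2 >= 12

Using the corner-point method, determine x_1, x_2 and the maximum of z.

x_1 = 12/17, x_2 = 27/17, maximum z = -432/17

Corner points and z = -9x_1 - 12x_2:
  (54/23, 65/23) → z = -1266/23
  (4/7, 13/7) → z = -192/7
  (72/97, 153/97) → z = -2484/97
  (12/17, 27/17) → z = -432/17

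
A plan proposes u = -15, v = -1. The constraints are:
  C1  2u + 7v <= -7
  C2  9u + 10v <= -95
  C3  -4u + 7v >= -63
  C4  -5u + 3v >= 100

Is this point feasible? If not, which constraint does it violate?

Constraint C4: -5u + 3v = 72, which is not ≥ 100. All other constraints are satisfied.

not feasible — violates C4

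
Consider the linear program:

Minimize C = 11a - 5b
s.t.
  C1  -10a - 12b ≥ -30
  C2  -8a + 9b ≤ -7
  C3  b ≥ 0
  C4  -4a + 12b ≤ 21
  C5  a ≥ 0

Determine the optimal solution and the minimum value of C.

a = 7/8, b = 0, minimum C = 77/8

Corner points and C = 11a - 5b:
  (59/31, 85/93) → C = 1522/93
  (3, 0) → C = 33
  (7/8, 0) → C = 77/8

The binding constraints are -8a + 9b = -7 and b = 0.
Solving simultaneously gives a = 7/8, b = 0.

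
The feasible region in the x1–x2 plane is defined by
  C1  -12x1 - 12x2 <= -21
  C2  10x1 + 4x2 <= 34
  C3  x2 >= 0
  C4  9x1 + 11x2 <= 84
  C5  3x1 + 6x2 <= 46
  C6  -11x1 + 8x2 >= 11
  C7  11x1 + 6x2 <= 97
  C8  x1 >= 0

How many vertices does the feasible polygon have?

5

Intersecting each pair of boundary lines and keeping only the points that satisfy every inequality leaves:
  (3/19, 121/76)
  (0, 7/4)
  (19/37, 267/37)
  (57/31, 121/31)
  (0, 84/11)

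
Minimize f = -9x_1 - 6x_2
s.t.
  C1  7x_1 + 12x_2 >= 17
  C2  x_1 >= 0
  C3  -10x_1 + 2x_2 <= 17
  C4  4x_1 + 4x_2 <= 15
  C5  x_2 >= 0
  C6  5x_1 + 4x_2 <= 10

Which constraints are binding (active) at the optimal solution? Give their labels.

C1 and C6

Extreme points and f = -9x_1 - 6x_2:
  (0, 17/12) → f = -17/2
  (13/8, 15/32) → f = -279/16
  (0, 5/2) → f = -15

The minimum is at (13/8, 15/32). Substituting into each constraint, equality holds for C1 and C6; the remaining constraints have slack.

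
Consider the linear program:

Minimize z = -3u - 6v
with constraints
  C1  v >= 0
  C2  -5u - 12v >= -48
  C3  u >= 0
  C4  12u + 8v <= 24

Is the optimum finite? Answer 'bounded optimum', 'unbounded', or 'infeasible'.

Extreme points and z = -3u - 6v:
  (0, 0) → z = 0
  (2, 0) → z = -6
  (0, 3) → z = -18
The feasible region has finitely many vertices and no improving ray; the minimum is -18 at (0, 3).

bounded optimum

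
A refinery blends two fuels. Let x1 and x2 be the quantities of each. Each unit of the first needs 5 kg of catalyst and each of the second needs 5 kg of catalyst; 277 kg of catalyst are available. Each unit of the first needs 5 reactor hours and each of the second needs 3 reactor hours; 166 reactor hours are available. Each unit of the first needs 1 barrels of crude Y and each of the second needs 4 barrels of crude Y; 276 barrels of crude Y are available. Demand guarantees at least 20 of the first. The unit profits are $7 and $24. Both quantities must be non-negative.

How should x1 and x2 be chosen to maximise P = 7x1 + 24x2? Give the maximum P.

Feasible corners and P = 7x1 + 24x2:
  (166/5, 0) → P = 1162/5
  (20, 0) → P = 140
  (20, 22) → P = 668

x1 = 20, x2 = 22, maximum P = 668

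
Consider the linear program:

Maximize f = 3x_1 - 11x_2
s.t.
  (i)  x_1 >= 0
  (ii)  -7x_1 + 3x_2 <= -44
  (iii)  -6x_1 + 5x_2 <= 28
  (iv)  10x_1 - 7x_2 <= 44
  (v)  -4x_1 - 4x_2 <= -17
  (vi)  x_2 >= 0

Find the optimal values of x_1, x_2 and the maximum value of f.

Corner points and f = 3x_1 - 11x_2:
  (304/17, 460/17) → f = -244
  (176/19, 132/19) → f = -924/19
  (52, 68) → f = -592

The binding constraints are -7x_1 + 3x_2 = -44 and 10x_1 - 7x_2 = 44.
Solving simultaneously gives x_1 = 176/19, x_2 = 132/19.

x_1 = 176/19, x_2 = 132/19, maximum f = -924/19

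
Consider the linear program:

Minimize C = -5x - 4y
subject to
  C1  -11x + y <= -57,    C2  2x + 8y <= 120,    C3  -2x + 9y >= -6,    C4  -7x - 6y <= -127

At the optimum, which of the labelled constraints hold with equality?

Extreme points and C = -5x - 4y:
  (564/17, 114/17) → C = -3276/17
  (74/11, 293/22) → C = -956/11
  (393/25, 212/75) → C = -6743/75

The minimum is at (564/17, 114/17). Substituting into each constraint, equality holds for C2 and C3; the remaining constraints have slack.

C2 and C3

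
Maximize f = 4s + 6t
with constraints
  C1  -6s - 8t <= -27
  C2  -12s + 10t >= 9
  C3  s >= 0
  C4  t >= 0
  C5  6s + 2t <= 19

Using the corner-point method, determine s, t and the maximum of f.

Corner points and f = 4s + 6t:
  (33/26, 63/26) → f = 255/13
  (0, 27/8) → f = 81/4
  (43/21, 47/14) → f = 85/3
  (0, 19/2) → f = 57

At the optimal vertex, s = 0 and 6s + 2t = 19.
Solving simultaneously gives s = 0, t = 19/2.

s = 0, t = 19/2, maximum f = 57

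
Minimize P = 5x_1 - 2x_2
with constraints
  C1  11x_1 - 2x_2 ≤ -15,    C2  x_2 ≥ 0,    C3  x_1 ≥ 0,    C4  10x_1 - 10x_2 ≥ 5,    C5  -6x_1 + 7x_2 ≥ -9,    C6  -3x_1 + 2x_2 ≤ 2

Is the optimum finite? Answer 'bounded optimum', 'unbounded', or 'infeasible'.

The boundaries x_2 = 0 and 10x_1 - 10x_2 = 5 meet at (1/2, 0), but that point violates 11x_1 - 2x_2 ≤ -15. Every candidate vertex is excluded by some other constraint, so the feasible region is empty.

infeasible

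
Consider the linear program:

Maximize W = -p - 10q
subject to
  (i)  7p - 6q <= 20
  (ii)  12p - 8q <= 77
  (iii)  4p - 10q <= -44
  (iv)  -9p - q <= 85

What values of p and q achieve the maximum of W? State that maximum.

p = -447/47, q = 28/47, maximum W = 167/47

Extreme points and W = -p - 10q:
  (151/8, 299/16) → W = -823/4
  (232/23, 194/23) → W = -2172/23
  (-447/47, 28/47) → W = 167/47
The feasible region is unbounded (it extends along (-1, 9), (2, 3)), but W strictly decreases along every unbounded feasible direction, so there is no improving ray and the maximum is attained at a vertex.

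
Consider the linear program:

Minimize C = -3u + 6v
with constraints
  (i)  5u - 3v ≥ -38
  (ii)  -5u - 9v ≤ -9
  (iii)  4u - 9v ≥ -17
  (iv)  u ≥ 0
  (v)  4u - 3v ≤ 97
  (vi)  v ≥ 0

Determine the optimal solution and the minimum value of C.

u = 97/4, v = 0, minimum C = -291/4

Extreme points and C = -3u + 6v:
  (0, 1) → C = 6
  (9/5, 0) → C = -27/5
  (0, 17/9) → C = 34/3
  (77/2, 19) → C = -3/2
  (97/4, 0) → C = -291/4

At the optimal vertex, 4u - 3v = 97 and v = 0.
Solving simultaneously gives u = 97/4, v = 0.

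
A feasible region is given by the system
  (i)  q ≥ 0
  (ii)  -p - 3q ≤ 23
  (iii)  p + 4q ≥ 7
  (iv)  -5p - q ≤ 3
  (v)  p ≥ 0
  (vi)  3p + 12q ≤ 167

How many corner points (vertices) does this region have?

4

The feasible vertices (each the meet of two boundaries and inside every other half-plane) are:
  (7, 0)
  (167/3, 0)
  (0, 7/4)
  (0, 167/12)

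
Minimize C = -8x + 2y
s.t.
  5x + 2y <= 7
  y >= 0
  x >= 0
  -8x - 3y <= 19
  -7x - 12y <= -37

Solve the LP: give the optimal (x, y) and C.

Extreme points and C = -8x + 2y:
  (0, 7/2) → C = 7
  (5/23, 68/23) → C = 96/23
  (0, 37/12) → C = 37/6

x = 5/23, y = 68/23, minimum C = 96/23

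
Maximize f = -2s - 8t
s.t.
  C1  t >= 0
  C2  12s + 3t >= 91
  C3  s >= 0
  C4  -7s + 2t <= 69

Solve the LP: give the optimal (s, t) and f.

Feasible corners and f = -2s - 8t:
  (91/12, 0) → f = -91/6
  (0, 91/3) → f = -728/3
  (0, 69/2) → f = -276
The feasible region is unbounded (it extends along (2, 7), (1, 0)), but f strictly decreases along every unbounded feasible direction, so there is no improving ray and the maximum is attained at a vertex.

s = 91/12, t = 0, maximum f = -91/6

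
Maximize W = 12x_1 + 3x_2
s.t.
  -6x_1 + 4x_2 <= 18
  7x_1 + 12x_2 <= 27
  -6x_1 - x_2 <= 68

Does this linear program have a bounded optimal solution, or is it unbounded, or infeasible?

unbounded

From the feasible point (-27/25, 72/25), moving in the direction (12, -7) keeps every constraint satisfied while W increases without bound.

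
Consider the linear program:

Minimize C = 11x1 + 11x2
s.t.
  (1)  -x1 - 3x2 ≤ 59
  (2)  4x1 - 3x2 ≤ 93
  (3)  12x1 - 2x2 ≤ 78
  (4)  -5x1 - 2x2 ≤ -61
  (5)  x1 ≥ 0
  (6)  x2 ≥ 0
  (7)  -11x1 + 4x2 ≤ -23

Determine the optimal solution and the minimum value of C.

x1 = 139/17, x2 = 171/17, minimum C = 3410/17

Vertices and C = 11x1 + 11x2:
  (139/17, 171/17) → C = 3410/17
  (133/13, 291/13) → C = 4664/13
  (145/21, 278/21) → C = 1551/7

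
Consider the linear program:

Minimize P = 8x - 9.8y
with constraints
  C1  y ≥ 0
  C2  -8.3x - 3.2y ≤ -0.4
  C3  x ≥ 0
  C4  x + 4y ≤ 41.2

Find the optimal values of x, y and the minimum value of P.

Corner points and P = 8x - 9.8y:
  (4/83, 0) → P = 32/83
  (206/5, 0) → P = 1648/5
  (0, 1/8) → P = -49/40
  (0, 103/10) → P = -5047/50

At the optimal vertex, x = 0 and x + 4y = 41.2.
Solving simultaneously gives x = 0, y = 103/10.

x = 0, y = 10.3, minimum P = -100.94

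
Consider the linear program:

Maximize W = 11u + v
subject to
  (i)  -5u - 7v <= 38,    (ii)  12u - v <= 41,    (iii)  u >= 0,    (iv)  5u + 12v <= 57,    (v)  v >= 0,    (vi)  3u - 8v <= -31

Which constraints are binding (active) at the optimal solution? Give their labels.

(iv) and (vi)

Feasible corners and W = 11u + v:
  (0, 19/4) → W = 19/4
  (0, 31/8) → W = 31/8
  (21/19, 163/38) → W = 625/38

The maximum is at (21/19, 163/38). Substituting into each constraint, equality holds for (iv) and (vi); the remaining constraints have slack.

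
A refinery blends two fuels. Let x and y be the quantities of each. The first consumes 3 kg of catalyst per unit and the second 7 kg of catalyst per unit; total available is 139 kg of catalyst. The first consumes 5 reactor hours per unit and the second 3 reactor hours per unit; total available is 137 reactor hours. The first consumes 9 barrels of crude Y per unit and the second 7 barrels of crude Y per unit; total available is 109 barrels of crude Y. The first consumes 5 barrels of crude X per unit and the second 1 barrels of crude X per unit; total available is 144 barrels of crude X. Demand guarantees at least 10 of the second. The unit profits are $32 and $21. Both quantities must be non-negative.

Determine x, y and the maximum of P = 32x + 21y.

x = 13/3, y = 10, maximum P = 1046/3

Vertices and P = 32x + 21y:
  (0, 109/7) → P = 327
  (0, 10) → P = 210
  (13/3, 10) → P = 1046/3

The binding constraints are 9x + 7y = 109 and y = 10.
Solving simultaneously gives x = 13/3, y = 10.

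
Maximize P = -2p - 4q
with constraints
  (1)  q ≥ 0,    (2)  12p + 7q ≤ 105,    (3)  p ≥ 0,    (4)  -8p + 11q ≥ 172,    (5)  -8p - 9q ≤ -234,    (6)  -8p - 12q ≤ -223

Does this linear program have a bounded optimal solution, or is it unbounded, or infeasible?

The boundaries 12p + 7q = 105 and -8p - 9q = -234 meet at (-693/52, 492/13), but that point violates p ≥ 0. Every candidate vertex is excluded by some other constraint, so the feasible region is empty.

infeasible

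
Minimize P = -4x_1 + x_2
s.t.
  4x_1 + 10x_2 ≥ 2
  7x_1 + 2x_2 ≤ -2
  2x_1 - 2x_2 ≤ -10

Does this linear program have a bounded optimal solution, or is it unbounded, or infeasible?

bounded optimum

Feasible corners and P = -4x_1 + x_2:
  (-24/7, 11/7) → P = 107/7
  (-4/3, 11/3) → P = 9
The feasible region has finitely many vertices and no improving ray; the minimum is 9 at (-4/3, 11/3).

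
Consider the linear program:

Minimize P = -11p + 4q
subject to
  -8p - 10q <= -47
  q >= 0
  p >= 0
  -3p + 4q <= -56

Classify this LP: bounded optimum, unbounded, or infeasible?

From the feasible point (56/3, 0), moving in the direction (4, 3) keeps every constraint satisfied while P decreases without bound.

unbounded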